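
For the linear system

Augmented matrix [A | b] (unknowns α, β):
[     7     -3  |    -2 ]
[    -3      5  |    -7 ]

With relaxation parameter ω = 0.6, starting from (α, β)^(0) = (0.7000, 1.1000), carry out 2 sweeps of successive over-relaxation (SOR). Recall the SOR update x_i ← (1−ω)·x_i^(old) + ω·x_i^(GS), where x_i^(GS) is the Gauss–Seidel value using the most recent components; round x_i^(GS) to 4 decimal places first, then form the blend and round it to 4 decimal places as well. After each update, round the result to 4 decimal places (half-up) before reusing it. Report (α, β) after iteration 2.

(-0.0815, -0.9730)

Iteration 1:
  α: GS value = (-2 - (-3)·1.1000) / (7) = 0.1857;  α ← (1−ω)·0.7000 + ω·0.1857 = 0.3914
  β: GS value = (-7 - (-3)·0.3914) / (5) = -1.1652;  β ← (1−ω)·1.1000 + ω·-1.1652 = -0.2591
Iteration 2:
  α: GS value = (-2 - (-3)·-0.2591) / (7) = -0.3968;  α ← (1−ω)·0.3914 + ω·-0.3968 = -0.0815
  β: GS value = (-7 - (-3)·-0.0815) / (5) = -1.4489;  β ← (1−ω)·-0.2591 + ω·-1.4489 = -0.9730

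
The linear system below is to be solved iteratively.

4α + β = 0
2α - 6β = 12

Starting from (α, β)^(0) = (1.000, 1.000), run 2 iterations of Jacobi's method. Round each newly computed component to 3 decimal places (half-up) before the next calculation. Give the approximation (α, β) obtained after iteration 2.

(0.417, -2.083)

Iteration 1:
  α = (0 - (1)·1.000) / (4) = -0.250
  β = (12 - (2)·1.000) / (-6) = -1.667
Iteration 2:
  α = (0 - (1)·-1.667) / (4) = 0.417
  β = (12 - (2)·-0.250) / (-6) = -2.083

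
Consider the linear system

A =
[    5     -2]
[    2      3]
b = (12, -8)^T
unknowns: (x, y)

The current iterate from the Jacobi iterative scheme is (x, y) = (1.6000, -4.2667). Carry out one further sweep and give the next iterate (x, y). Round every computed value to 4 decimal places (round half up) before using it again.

One sweep:
  x = (12 - (-2)·-4.2667) / (5) = 0.6933
  y = (-8 - (2)·1.6000) / (3) = -3.7333

(0.6933, -3.7333)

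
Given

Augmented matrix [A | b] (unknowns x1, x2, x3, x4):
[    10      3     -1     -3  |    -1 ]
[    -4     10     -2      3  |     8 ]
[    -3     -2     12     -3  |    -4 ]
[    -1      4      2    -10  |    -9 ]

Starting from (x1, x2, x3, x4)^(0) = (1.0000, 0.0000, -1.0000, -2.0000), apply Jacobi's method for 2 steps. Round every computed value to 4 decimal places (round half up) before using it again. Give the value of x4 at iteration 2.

Iteration 1:
  x1 = (-1 - (3)·0.0000 - (-1)·-1.0000 - (-3)·-2.0000) / (10) = -0.8000
  x2 = (8 - (-4)·1.0000 - (-2)·-1.0000 - (3)·-2.0000) / (10) = 1.6000
  x3 = (-4 - (-3)·1.0000 - (-2)·0.0000 - (-3)·-2.0000) / (12) = -0.5833
  x4 = (-9 - (-1)·1.0000 - (4)·0.0000 - (2)·-1.0000) / (-10) = 0.6000
Iteration 2:
  x1 = (-1 - (3)·1.6000 - (-1)·-0.5833 - (-3)·0.6000) / (10) = -0.4583
  x2 = (8 - (-4)·-0.8000 - (-2)·-0.5833 - (3)·0.6000) / (10) = 0.1833
  x3 = (-4 - (-3)·-0.8000 - (-2)·1.6000 - (-3)·0.6000) / (12) = -0.1167
  x4 = (-9 - (-1)·-0.8000 - (4)·1.6000 - (2)·-0.5833) / (-10) = 1.5033

1.5033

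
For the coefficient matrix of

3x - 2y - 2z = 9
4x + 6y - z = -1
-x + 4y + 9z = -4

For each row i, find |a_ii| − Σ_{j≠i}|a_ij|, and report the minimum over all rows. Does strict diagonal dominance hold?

row 1: |3| − (2+2) = -1
row 2: |6| − (4+1) = 1
row 3: |9| − (1+4) = 4
minimum over rows = -1 → not strictly diagonally dominant

-1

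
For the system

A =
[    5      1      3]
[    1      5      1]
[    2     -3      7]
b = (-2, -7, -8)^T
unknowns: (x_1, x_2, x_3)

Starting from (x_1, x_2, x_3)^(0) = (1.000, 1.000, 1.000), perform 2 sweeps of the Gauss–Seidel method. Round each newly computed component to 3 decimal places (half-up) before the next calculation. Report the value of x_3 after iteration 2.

-1.885

Iteration 1:
  x_1 = (-2 - (1)·1.000 - (3)·1.000) / (5) = -1.200
  x_2 = (-7 - (1)·-1.200 - (1)·1.000) / (5) = -1.360
  x_3 = (-8 - (2)·-1.200 - (-3)·-1.360) / (7) = -1.383
Iteration 2:
  x_1 = (-2 - (1)·-1.360 - (3)·-1.383) / (5) = 0.702
  x_2 = (-7 - (1)·0.702 - (1)·-1.383) / (5) = -1.264
  x_3 = (-8 - (2)·0.702 - (-3)·-1.264) / (7) = -1.885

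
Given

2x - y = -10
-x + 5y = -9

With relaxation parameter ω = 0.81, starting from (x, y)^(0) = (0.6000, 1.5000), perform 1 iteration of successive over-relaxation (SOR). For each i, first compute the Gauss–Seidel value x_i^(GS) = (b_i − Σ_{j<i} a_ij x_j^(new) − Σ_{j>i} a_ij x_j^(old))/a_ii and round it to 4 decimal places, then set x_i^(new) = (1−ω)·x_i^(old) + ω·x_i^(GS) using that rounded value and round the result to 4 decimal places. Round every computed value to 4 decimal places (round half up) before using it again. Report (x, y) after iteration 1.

Iteration 1:
  x: GS value = (-10 - (-1)·1.5000) / (2) = -4.2500;  x ← (1−ω)·0.6000 + ω·-4.2500 = -3.3285
  y: GS value = (-9 - (-1)·-3.3285) / (5) = -2.4657;  y ← (1−ω)·1.5000 + ω·-2.4657 = -1.7122

(-3.3285, -1.7122)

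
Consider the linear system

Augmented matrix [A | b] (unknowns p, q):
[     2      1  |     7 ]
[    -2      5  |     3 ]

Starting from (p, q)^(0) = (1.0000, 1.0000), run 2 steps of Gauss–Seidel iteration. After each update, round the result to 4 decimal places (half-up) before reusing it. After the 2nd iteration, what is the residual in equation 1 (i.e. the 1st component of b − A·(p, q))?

Iteration 1:
  p = (7 - (1)·1.0000) / (2) = 3.0000
  q = (3 - (-2)·3.0000) / (5) = 1.8000
Iteration 2:
  p = (7 - (1)·1.8000) / (2) = 2.6000
  q = (3 - (-2)·2.6000) / (5) = 1.6400
Residual b − A·x = (0.1600, 0.0000)

0.1600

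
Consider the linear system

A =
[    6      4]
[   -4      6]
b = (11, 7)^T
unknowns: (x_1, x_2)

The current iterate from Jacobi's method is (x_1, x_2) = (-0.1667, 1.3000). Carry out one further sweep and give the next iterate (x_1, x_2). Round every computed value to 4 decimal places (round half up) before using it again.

One sweep:
  x_1 = (11 - (4)·1.3000) / (6) = 0.9667
  x_2 = (7 - (-4)·-0.1667) / (6) = 1.0555

(0.9667, 1.0555)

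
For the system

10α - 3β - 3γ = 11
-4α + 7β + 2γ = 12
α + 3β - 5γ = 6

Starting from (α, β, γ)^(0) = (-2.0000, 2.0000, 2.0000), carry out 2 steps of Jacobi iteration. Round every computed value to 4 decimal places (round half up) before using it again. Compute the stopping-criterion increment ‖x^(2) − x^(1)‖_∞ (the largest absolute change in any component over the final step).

3.1429

Iteration 1:
  α = (11 - (-3)·2.0000 - (-3)·2.0000) / (10) = 2.3000
  β = (12 - (-4)·-2.0000 - (2)·2.0000) / (7) = 0.0000
  γ = (6 - (1)·-2.0000 - (3)·2.0000) / (-5) = -0.4000
Iteration 2:
  α = (11 - (-3)·0.0000 - (-3)·-0.4000) / (10) = 0.9800
  β = (12 - (-4)·2.3000 - (2)·-0.4000) / (7) = 3.1429
  γ = (6 - (1)·2.3000 - (3)·0.0000) / (-5) = -0.7400
Change: (-1.3200, 3.1429, -0.3400) → max |·| = 3.1429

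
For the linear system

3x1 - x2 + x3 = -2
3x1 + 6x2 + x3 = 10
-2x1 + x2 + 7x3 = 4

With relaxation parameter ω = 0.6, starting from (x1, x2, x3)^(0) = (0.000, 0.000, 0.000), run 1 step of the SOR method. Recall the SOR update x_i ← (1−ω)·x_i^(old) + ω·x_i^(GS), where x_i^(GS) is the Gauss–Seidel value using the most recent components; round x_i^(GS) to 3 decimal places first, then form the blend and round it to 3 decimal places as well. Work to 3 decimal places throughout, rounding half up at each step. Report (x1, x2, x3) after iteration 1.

Iteration 1:
  x1: GS value = (-2 - (-1)·0.000 - (1)·0.000) / (3) = -0.667;  x1 ← (1−ω)·0.000 + ω·-0.667 = -0.400
  x2: GS value = (10 - (3)·-0.400 - (1)·0.000) / (6) = 1.867;  x2 ← (1−ω)·0.000 + ω·1.867 = 1.120
  x3: GS value = (4 - (-2)·-0.400 - (1)·1.120) / (7) = 0.297;  x3 ← (1−ω)·0.000 + ω·0.297 = 0.178

(-0.400, 1.120, 0.178)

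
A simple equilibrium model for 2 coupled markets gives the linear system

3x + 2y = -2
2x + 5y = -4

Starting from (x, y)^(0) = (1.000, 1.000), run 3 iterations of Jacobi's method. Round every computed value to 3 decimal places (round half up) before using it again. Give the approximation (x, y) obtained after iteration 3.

Iteration 1:
  x = (-2 - (2)·1.000) / (3) = -1.333
  y = (-4 - (2)·1.000) / (5) = -1.200
Iteration 2:
  x = (-2 - (2)·-1.200) / (3) = 0.133
  y = (-4 - (2)·-1.333) / (5) = -0.267
Iteration 3:
  x = (-2 - (2)·-0.267) / (3) = -0.489
  y = (-4 - (2)·0.133) / (5) = -0.853

(-0.489, -0.853)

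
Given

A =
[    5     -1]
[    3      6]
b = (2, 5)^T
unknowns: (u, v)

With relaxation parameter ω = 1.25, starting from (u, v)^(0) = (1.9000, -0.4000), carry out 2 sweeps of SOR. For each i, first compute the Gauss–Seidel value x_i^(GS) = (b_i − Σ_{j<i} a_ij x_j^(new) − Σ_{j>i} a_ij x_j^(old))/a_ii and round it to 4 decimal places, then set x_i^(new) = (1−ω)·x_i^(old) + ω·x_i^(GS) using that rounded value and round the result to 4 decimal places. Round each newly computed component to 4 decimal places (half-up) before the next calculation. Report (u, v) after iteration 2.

Iteration 1:
  u: GS value = (2 - (-1)·-0.4000) / (5) = 0.3200;  u ← (1−ω)·1.9000 + ω·0.3200 = -0.0750
  v: GS value = (5 - (3)·-0.0750) / (6) = 0.8708;  v ← (1−ω)·-0.4000 + ω·0.8708 = 1.1885
Iteration 2:
  u: GS value = (2 - (-1)·1.1885) / (5) = 0.6377;  u ← (1−ω)·-0.0750 + ω·0.6377 = 0.8159
  v: GS value = (5 - (3)·0.8159) / (6) = 0.4254;  v ← (1−ω)·1.1885 + ω·0.4254 = 0.2346

(0.8159, 0.2346)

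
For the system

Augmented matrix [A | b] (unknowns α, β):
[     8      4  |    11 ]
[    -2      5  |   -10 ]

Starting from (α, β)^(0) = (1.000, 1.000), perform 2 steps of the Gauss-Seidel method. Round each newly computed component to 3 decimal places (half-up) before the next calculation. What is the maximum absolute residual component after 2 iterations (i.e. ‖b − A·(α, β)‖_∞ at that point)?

2.120

Iteration 1:
  α = (11 - (4)·1.000) / (8) = 0.875
  β = (-10 - (-2)·0.875) / (5) = -1.650
Iteration 2:
  α = (11 - (4)·-1.650) / (8) = 2.200
  β = (-10 - (-2)·2.200) / (5) = -1.120
Residual b − A·x = (-2.120, 0.000); ∞-norm = 2.120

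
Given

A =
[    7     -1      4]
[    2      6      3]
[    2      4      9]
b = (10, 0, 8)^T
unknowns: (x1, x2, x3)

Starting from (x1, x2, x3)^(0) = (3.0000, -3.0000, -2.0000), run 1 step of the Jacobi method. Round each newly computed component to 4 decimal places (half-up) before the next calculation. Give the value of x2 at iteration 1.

Iteration 1:
  x1 = (10 - (-1)·-3.0000 - (4)·-2.0000) / (7) = 2.1429
  x2 = (0 - (2)·3.0000 - (3)·-2.0000) / (6) = 0.0000
  x3 = (8 - (2)·3.0000 - (4)·-3.0000) / (9) = 1.5556

0.0000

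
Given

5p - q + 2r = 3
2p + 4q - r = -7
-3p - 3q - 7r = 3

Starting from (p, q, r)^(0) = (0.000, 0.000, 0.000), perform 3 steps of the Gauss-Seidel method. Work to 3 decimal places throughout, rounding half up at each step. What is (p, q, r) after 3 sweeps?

(0.138, -1.750, 0.262)

Iteration 1:
  p = (3 - (-1)·0.000 - (2)·0.000) / (5) = 0.600
  q = (-7 - (2)·0.600 - (-1)·0.000) / (4) = -2.050
  r = (3 - (-3)·0.600 - (-3)·-2.050) / (-7) = 0.193
Iteration 2:
  p = (3 - (-1)·-2.050 - (2)·0.193) / (5) = 0.113
  q = (-7 - (2)·0.113 - (-1)·0.193) / (4) = -1.758
  r = (3 - (-3)·0.113 - (-3)·-1.758) / (-7) = 0.276
Iteration 3:
  p = (3 - (-1)·-1.758 - (2)·0.276) / (5) = 0.138
  q = (-7 - (2)·0.138 - (-1)·0.276) / (4) = -1.750
  r = (3 - (-3)·0.138 - (-3)·-1.750) / (-7) = 0.262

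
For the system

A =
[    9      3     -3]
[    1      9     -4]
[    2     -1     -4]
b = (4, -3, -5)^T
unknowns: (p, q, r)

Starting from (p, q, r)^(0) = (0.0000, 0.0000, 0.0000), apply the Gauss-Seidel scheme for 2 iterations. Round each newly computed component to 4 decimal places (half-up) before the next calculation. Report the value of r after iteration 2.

1.7368

Iteration 1:
  p = (4 - (3)·0.0000 - (-3)·0.0000) / (9) = 0.4444
  q = (-3 - (1)·0.4444 - (-4)·0.0000) / (9) = -0.3827
  r = (-5 - (2)·0.4444 - (-1)·-0.3827) / (-4) = 1.5679
Iteration 2:
  p = (4 - (3)·-0.3827 - (-3)·1.5679) / (9) = 1.0946
  q = (-3 - (1)·1.0946 - (-4)·1.5679) / (9) = 0.2419
  r = (-5 - (2)·1.0946 - (-1)·0.2419) / (-4) = 1.7368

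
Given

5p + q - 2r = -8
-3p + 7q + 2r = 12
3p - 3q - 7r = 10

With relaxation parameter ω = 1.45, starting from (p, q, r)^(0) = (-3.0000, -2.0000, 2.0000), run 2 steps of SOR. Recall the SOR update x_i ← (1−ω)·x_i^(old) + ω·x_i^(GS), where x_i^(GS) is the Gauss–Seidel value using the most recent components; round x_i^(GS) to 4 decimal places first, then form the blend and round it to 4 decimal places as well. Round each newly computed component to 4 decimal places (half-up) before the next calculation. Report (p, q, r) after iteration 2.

(-6.0869, -0.8486, -3.3560)

Iteration 1:
  p: GS value = (-8 - (1)·-2.0000 - (-2)·2.0000) / (5) = -0.4000;  p ← (1−ω)·-3.0000 + ω·-0.4000 = 0.7700
  q: GS value = (12 - (-3)·0.7700 - (2)·2.0000) / (7) = 1.4729;  q ← (1−ω)·-2.0000 + ω·1.4729 = 3.0357
  r: GS value = (10 - (3)·0.7700 - (-3)·3.0357) / (-7) = -2.3996;  r ← (1−ω)·2.0000 + ω·-2.3996 = -4.3794
Iteration 2:
  p: GS value = (-8 - (1)·3.0357 - (-2)·-4.3794) / (5) = -3.9589;  p ← (1−ω)·0.7700 + ω·-3.9589 = -6.0869
  q: GS value = (12 - (-3)·-6.0869 - (2)·-4.3794) / (7) = 0.3569;  q ← (1−ω)·3.0357 + ω·0.3569 = -0.8486
  r: GS value = (10 - (3)·-6.0869 - (-3)·-0.8486) / (-7) = -3.6736;  r ← (1−ω)·-4.3794 + ω·-3.6736 = -3.3560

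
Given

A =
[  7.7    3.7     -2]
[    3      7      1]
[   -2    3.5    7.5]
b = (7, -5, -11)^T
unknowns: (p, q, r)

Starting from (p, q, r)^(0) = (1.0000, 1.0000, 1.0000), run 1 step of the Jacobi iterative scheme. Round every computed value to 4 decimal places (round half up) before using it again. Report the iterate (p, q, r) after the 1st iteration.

Iteration 1:
  p = (7 - (3.7)·1.0000 - (-2)·1.0000) / (7.7) = 0.6883
  q = (-5 - (3)·1.0000 - (1)·1.0000) / (7) = -1.2857
  r = (-11 - (-2)·1.0000 - (3.5)·1.0000) / (7.5) = -1.6667

(0.6883, -1.2857, -1.6667)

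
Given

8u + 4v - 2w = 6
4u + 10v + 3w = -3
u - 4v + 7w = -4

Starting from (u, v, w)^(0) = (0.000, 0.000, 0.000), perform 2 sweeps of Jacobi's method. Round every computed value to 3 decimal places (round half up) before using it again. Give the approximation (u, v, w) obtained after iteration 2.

(0.757, -0.429, -0.850)

Iteration 1:
  u = (6 - (4)·0.000 - (-2)·0.000) / (8) = 0.750
  v = (-3 - (4)·0.000 - (3)·0.000) / (10) = -0.300
  w = (-4 - (1)·0.000 - (-4)·0.000) / (7) = -0.571
Iteration 2:
  u = (6 - (4)·-0.300 - (-2)·-0.571) / (8) = 0.757
  v = (-3 - (4)·0.750 - (3)·-0.571) / (10) = -0.429
  w = (-4 - (1)·0.750 - (-4)·-0.300) / (7) = -0.850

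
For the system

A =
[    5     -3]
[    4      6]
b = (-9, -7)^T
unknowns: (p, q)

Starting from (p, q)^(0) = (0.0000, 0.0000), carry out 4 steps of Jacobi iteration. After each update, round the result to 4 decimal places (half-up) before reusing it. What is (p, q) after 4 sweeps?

Iteration 1:
  p = (-9 - (-3)·0.0000) / (5) = -1.8000
  q = (-7 - (4)·0.0000) / (6) = -1.1667
Iteration 2:
  p = (-9 - (-3)·-1.1667) / (5) = -2.5000
  q = (-7 - (4)·-1.8000) / (6) = 0.0333
Iteration 3:
  p = (-9 - (-3)·0.0333) / (5) = -1.7800
  q = (-7 - (4)·-2.5000) / (6) = 0.5000
Iteration 4:
  p = (-9 - (-3)·0.5000) / (5) = -1.5000
  q = (-7 - (4)·-1.7800) / (6) = 0.0200

(-1.5000, 0.0200)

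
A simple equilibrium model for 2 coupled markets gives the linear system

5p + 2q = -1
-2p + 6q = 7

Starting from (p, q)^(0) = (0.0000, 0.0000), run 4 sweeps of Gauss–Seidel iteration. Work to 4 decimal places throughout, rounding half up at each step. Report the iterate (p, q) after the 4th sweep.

(-0.5892, 0.9703)

Iteration 1:
  p = (-1 - (2)·0.0000) / (5) = -0.2000
  q = (7 - (-2)·-0.2000) / (6) = 1.1000
Iteration 2:
  p = (-1 - (2)·1.1000) / (5) = -0.6400
  q = (7 - (-2)·-0.6400) / (6) = 0.9533
Iteration 3:
  p = (-1 - (2)·0.9533) / (5) = -0.5813
  q = (7 - (-2)·-0.5813) / (6) = 0.9729
Iteration 4:
  p = (-1 - (2)·0.9729) / (5) = -0.5892
  q = (7 - (-2)·-0.5892) / (6) = 0.9703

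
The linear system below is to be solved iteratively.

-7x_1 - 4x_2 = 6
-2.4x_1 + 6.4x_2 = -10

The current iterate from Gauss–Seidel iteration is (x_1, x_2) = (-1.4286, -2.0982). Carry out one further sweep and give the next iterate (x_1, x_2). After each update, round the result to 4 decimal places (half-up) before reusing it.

One sweep:
  x_1 = (6 - (-4)·-2.0982) / (-7) = 0.3418
  x_2 = (-10 - (-2.4)·0.3418) / (6.4) = -1.4343

(0.3418, -1.4343)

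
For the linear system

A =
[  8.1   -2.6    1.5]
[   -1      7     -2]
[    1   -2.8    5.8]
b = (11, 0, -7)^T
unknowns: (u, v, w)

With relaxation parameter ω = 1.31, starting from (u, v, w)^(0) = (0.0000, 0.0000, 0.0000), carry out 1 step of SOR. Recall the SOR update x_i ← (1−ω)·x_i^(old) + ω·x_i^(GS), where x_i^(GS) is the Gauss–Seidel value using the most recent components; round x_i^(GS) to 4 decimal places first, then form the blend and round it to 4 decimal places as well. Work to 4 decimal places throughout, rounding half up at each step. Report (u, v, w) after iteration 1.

(1.7790, 0.3329, -1.7723)

Iteration 1:
  u: GS value = (11 - (-2.6)·0.0000 - (1.5)·0.0000) / (8.1) = 1.3580;  u ← (1−ω)·0.0000 + ω·1.3580 = 1.7790
  v: GS value = (0 - (-1)·1.7790 - (-2)·0.0000) / (7) = 0.2541;  v ← (1−ω)·0.0000 + ω·0.2541 = 0.3329
  w: GS value = (-7 - (1)·1.7790 - (-2.8)·0.3329) / (5.8) = -1.3529;  w ← (1−ω)·0.0000 + ω·-1.3529 = -1.7723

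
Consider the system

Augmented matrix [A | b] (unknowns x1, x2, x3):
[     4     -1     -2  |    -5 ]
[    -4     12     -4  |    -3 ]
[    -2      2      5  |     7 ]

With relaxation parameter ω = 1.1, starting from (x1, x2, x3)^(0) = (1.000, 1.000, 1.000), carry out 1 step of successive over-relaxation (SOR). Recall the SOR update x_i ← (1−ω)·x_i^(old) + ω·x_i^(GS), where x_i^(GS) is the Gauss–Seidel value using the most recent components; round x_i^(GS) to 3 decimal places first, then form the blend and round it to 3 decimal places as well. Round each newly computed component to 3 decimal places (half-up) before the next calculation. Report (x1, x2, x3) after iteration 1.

(-0.650, -0.246, 1.262)

Iteration 1:
  x1: GS value = (-5 - (-1)·1.000 - (-2)·1.000) / (4) = -0.500;  x1 ← (1−ω)·1.000 + ω·-0.500 = -0.650
  x2: GS value = (-3 - (-4)·-0.650 - (-4)·1.000) / (12) = -0.133;  x2 ← (1−ω)·1.000 + ω·-0.133 = -0.246
  x3: GS value = (7 - (-2)·-0.650 - (2)·-0.246) / (5) = 1.238;  x3 ← (1−ω)·1.000 + ω·1.238 = 1.262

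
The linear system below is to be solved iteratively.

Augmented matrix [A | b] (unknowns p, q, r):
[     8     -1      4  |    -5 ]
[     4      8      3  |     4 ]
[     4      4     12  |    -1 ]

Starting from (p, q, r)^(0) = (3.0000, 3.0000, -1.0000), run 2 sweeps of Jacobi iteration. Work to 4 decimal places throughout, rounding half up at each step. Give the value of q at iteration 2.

1.1562

Iteration 1:
  p = (-5 - (-1)·3.0000 - (4)·-1.0000) / (8) = 0.2500
  q = (4 - (4)·3.0000 - (3)·-1.0000) / (8) = -0.6250
  r = (-1 - (4)·3.0000 - (4)·3.0000) / (12) = -2.0833
Iteration 2:
  p = (-5 - (-1)·-0.6250 - (4)·-2.0833) / (8) = 0.3385
  q = (4 - (4)·0.2500 - (3)·-2.0833) / (8) = 1.1562
  r = (-1 - (4)·0.2500 - (4)·-0.6250) / (12) = 0.0417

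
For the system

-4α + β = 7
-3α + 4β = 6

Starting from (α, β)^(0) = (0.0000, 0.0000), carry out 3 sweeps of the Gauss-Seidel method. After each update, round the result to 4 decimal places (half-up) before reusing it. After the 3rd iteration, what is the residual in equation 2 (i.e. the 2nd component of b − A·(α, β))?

Iteration 1:
  α = (7 - (1)·0.0000) / (-4) = -1.7500
  β = (6 - (-3)·-1.7500) / (4) = 0.1875
Iteration 2:
  α = (7 - (1)·0.1875) / (-4) = -1.7031
  β = (6 - (-3)·-1.7031) / (4) = 0.2227
Iteration 3:
  α = (7 - (1)·0.2227) / (-4) = -1.6943
  β = (6 - (-3)·-1.6943) / (4) = 0.2293
Residual b − A·x = (-0.0065, -0.0001)

-0.0001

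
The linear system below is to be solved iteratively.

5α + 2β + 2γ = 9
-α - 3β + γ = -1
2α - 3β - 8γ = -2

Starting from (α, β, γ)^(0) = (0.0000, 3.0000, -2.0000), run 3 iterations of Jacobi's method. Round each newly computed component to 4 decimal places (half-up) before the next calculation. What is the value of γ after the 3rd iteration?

0.9802

Iteration 1:
  α = (9 - (2)·3.0000 - (2)·-2.0000) / (5) = 1.4000
  β = (-1 - (-1)·0.0000 - (1)·-2.0000) / (-3) = -0.3333
  γ = (-2 - (2)·0.0000 - (-3)·3.0000) / (-8) = -0.8750
Iteration 2:
  α = (9 - (2)·-0.3333 - (2)·-0.8750) / (5) = 2.2833
  β = (-1 - (-1)·1.4000 - (1)·-0.8750) / (-3) = -0.4250
  γ = (-2 - (2)·1.4000 - (-3)·-0.3333) / (-8) = 0.7250
Iteration 3:
  α = (9 - (2)·-0.4250 - (2)·0.7250) / (5) = 1.6800
  β = (-1 - (-1)·2.2833 - (1)·0.7250) / (-3) = -0.1861
  γ = (-2 - (2)·2.2833 - (-3)·-0.4250) / (-8) = 0.9802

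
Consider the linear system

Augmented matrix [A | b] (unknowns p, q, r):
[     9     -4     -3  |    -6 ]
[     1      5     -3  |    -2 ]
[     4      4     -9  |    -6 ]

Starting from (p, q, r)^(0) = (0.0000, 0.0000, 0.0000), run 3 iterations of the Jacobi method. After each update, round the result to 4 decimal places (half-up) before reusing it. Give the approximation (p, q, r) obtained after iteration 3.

(-0.5432, -0.1600, 0.4494)

Iteration 1:
  p = (-6 - (-4)·0.0000 - (-3)·0.0000) / (9) = -0.6667
  q = (-2 - (1)·0.0000 - (-3)·0.0000) / (5) = -0.4000
  r = (-6 - (4)·0.0000 - (4)·0.0000) / (-9) = 0.6667
Iteration 2:
  p = (-6 - (-4)·-0.4000 - (-3)·0.6667) / (9) = -0.6222
  q = (-2 - (1)·-0.6667 - (-3)·0.6667) / (5) = 0.1334
  r = (-6 - (4)·-0.6667 - (4)·-0.4000) / (-9) = 0.1926
Iteration 3:
  p = (-6 - (-4)·0.1334 - (-3)·0.1926) / (9) = -0.5432
  q = (-2 - (1)·-0.6222 - (-3)·0.1926) / (5) = -0.1600
  r = (-6 - (4)·-0.6222 - (4)·0.1334) / (-9) = 0.4494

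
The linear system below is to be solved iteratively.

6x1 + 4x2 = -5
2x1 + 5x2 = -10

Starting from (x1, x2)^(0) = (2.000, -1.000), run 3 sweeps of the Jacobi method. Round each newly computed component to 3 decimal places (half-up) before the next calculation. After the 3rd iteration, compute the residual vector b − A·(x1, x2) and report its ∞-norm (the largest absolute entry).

1.922

Iteration 1:
  x1 = (-5 - (4)·-1.000) / (6) = -0.167
  x2 = (-10 - (2)·2.000) / (5) = -2.800
Iteration 2:
  x1 = (-5 - (4)·-2.800) / (6) = 1.033
  x2 = (-10 - (2)·-0.167) / (5) = -1.933
Iteration 3:
  x1 = (-5 - (4)·-1.933) / (6) = 0.455
  x2 = (-10 - (2)·1.033) / (5) = -2.413
Residual b − A·x = (1.922, 1.155); ∞-norm = 1.922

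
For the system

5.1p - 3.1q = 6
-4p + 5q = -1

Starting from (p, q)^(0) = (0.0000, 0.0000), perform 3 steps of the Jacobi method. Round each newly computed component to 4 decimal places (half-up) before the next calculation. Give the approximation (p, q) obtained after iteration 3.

Iteration 1:
  p = (6 - (-3.1)·0.0000) / (5.1) = 1.1765
  q = (-1 - (-4)·0.0000) / (5) = -0.2000
Iteration 2:
  p = (6 - (-3.1)·-0.2000) / (5.1) = 1.0549
  q = (-1 - (-4)·1.1765) / (5) = 0.7412
Iteration 3:
  p = (6 - (-3.1)·0.7412) / (5.1) = 1.6270
  q = (-1 - (-4)·1.0549) / (5) = 0.6439

(1.6270, 0.6439)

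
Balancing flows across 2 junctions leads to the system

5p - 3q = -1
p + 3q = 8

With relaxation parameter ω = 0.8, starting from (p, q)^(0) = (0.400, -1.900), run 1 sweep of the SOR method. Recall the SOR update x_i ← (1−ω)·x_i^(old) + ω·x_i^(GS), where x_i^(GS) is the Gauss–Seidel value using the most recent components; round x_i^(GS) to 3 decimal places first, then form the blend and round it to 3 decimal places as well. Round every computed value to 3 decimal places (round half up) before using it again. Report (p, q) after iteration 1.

Iteration 1:
  p: GS value = (-1 - (-3)·-1.900) / (5) = -1.340;  p ← (1−ω)·0.400 + ω·-1.340 = -0.992
  q: GS value = (8 - (1)·-0.992) / (3) = 2.997;  q ← (1−ω)·-1.900 + ω·2.997 = 2.018

(-0.992, 2.018)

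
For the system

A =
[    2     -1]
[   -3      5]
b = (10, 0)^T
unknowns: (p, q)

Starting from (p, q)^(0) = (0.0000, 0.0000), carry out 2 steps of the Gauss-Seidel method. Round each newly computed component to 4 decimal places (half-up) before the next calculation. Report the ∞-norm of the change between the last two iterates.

1.5000

Iteration 1:
  p = (10 - (-1)·0.0000) / (2) = 5.0000
  q = (0 - (-3)·5.0000) / (5) = 3.0000
Iteration 2:
  p = (10 - (-1)·3.0000) / (2) = 6.5000
  q = (0 - (-3)·6.5000) / (5) = 3.9000
Change: (1.5000, 0.9000) → max |·| = 1.5000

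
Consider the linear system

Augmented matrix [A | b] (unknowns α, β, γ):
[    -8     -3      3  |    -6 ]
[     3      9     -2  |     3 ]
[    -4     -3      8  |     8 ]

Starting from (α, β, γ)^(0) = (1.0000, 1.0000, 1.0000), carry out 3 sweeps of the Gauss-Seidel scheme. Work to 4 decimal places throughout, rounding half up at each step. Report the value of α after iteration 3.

Iteration 1:
  α = (-6 - (-3)·1.0000 - (3)·1.0000) / (-8) = 0.7500
  β = (3 - (3)·0.7500 - (-2)·1.0000) / (9) = 0.3056
  γ = (8 - (-4)·0.7500 - (-3)·0.3056) / (8) = 1.4896
Iteration 2:
  α = (-6 - (-3)·0.3056 - (3)·1.4896) / (-8) = 1.1940
  β = (3 - (3)·1.1940 - (-2)·1.4896) / (9) = 0.2664
  γ = (8 - (-4)·1.1940 - (-3)·0.2664) / (8) = 1.6969
Iteration 3:
  α = (-6 - (-3)·0.2664 - (3)·1.6969) / (-8) = 1.2864
  β = (3 - (3)·1.2864 - (-2)·1.6969) / (9) = 0.2816
  γ = (8 - (-4)·1.2864 - (-3)·0.2816) / (8) = 1.7488

1.2864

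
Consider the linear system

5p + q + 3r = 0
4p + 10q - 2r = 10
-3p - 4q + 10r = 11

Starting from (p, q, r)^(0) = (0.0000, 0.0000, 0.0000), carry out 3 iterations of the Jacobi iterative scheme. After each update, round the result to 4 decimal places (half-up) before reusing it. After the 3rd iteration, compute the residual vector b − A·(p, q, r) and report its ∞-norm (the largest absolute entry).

0.8440

Iteration 1:
  p = (0 - (1)·0.0000 - (3)·0.0000) / (5) = 0.0000
  q = (10 - (4)·0.0000 - (-2)·0.0000) / (10) = 1.0000
  r = (11 - (-3)·0.0000 - (-4)·0.0000) / (10) = 1.1000
Iteration 2:
  p = (0 - (1)·1.0000 - (3)·1.1000) / (5) = -0.8600
  q = (10 - (4)·0.0000 - (-2)·1.1000) / (10) = 1.2200
  r = (11 - (-3)·0.0000 - (-4)·1.0000) / (10) = 1.5000
Iteration 3:
  p = (0 - (1)·1.2200 - (3)·1.5000) / (5) = -1.1440
  q = (10 - (4)·-0.8600 - (-2)·1.5000) / (10) = 1.6440
  r = (11 - (-3)·-0.8600 - (-4)·1.2200) / (10) = 1.3300
Residual b − A·x = (0.0860, 0.7960, 0.8440); ∞-norm = 0.8440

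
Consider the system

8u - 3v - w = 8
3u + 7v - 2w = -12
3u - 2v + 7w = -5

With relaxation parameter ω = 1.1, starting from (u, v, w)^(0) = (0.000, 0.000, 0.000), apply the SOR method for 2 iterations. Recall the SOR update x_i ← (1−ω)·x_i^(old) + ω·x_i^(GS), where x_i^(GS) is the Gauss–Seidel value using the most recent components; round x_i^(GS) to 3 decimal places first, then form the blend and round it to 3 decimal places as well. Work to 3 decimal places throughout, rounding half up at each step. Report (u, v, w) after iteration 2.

Iteration 1:
  u: GS value = (8 - (-3)·0.000 - (-1)·0.000) / (8) = 1.000;  u ← (1−ω)·0.000 + ω·1.000 = 1.100
  v: GS value = (-12 - (3)·1.100 - (-2)·0.000) / (7) = -2.186;  v ← (1−ω)·0.000 + ω·-2.186 = -2.405
  w: GS value = (-5 - (3)·1.100 - (-2)·-2.405) / (7) = -1.873;  w ← (1−ω)·0.000 + ω·-1.873 = -2.060
Iteration 2:
  u: GS value = (8 - (-3)·-2.405 - (-1)·-2.060) / (8) = -0.159;  u ← (1−ω)·1.100 + ω·-0.159 = -0.285
  v: GS value = (-12 - (3)·-0.285 - (-2)·-2.060) / (7) = -2.181;  v ← (1−ω)·-2.405 + ω·-2.181 = -2.159
  w: GS value = (-5 - (3)·-0.285 - (-2)·-2.159) / (7) = -1.209;  w ← (1−ω)·-2.060 + ω·-1.209 = -1.124

(-0.285, -2.159, -1.124)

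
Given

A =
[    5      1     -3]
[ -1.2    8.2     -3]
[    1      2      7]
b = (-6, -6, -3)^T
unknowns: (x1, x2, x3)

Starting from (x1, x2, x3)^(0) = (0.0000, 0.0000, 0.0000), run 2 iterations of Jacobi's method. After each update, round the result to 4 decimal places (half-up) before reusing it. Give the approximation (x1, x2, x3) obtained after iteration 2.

Iteration 1:
  x1 = (-6 - (1)·0.0000 - (-3)·0.0000) / (5) = -1.2000
  x2 = (-6 - (-1.2)·0.0000 - (-3)·0.0000) / (8.2) = -0.7317
  x3 = (-3 - (1)·0.0000 - (2)·0.0000) / (7) = -0.4286
Iteration 2:
  x1 = (-6 - (1)·-0.7317 - (-3)·-0.4286) / (5) = -1.3108
  x2 = (-6 - (-1.2)·-1.2000 - (-3)·-0.4286) / (8.2) = -1.0641
  x3 = (-3 - (1)·-1.2000 - (2)·-0.7317) / (7) = -0.0481

(-1.3108, -1.0641, -0.0481)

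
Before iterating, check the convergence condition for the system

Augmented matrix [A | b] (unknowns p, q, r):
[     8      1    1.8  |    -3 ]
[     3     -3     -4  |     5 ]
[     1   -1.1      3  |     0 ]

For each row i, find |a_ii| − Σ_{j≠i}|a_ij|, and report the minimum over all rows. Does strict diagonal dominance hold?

-4

row 1: |8| − (1+1.8) = 5.2
row 2: |-3| − (3+4) = -4
row 3: |3| − (1+1.1) = 0.9
minimum over rows = -4 → not strictly diagonally dominant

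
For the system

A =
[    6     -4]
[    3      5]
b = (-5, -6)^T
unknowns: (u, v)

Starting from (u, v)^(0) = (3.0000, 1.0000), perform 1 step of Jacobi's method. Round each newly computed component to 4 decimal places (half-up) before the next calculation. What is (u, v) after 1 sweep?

(-0.1667, -3.0000)

Iteration 1:
  u = (-5 - (-4)·1.0000) / (6) = -0.1667
  v = (-6 - (3)·3.0000) / (5) = -3.0000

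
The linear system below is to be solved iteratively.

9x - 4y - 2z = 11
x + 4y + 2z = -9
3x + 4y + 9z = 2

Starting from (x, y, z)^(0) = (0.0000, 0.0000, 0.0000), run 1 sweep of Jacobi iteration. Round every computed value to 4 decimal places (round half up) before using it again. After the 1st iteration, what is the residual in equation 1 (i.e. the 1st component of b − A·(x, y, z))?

Iteration 1:
  x = (11 - (-4)·0.0000 - (-2)·0.0000) / (9) = 1.2222
  y = (-9 - (1)·0.0000 - (2)·0.0000) / (4) = -2.2500
  z = (2 - (3)·0.0000 - (4)·0.0000) / (9) = 0.2222
Residual b − A·x = (-8.5554, -1.6666, 5.3336)

-8.5554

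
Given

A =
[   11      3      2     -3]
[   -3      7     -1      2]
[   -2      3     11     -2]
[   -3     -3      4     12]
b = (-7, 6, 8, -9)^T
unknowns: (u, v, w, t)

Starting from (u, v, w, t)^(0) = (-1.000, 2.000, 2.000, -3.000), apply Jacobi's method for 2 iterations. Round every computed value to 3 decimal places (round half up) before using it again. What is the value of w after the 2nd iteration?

-0.343

Iteration 1:
  u = (-7 - (3)·2.000 - (2)·2.000 - (-3)·-3.000) / (11) = -2.364
  v = (6 - (-3)·-1.000 - (-1)·2.000 - (2)·-3.000) / (7) = 1.571
  w = (8 - (-2)·-1.000 - (3)·2.000 - (-2)·-3.000) / (11) = -0.545
  t = (-9 - (-3)·-1.000 - (-3)·2.000 - (4)·2.000) / (12) = -1.167
Iteration 2:
  u = (-7 - (3)·1.571 - (2)·-0.545 - (-3)·-1.167) / (11) = -1.284
  v = (6 - (-3)·-2.364 - (-1)·-0.545 - (2)·-1.167) / (7) = 0.100
  w = (8 - (-2)·-2.364 - (3)·1.571 - (-2)·-1.167) / (11) = -0.343
  t = (-9 - (-3)·-2.364 - (-3)·1.571 - (4)·-0.545) / (12) = -0.767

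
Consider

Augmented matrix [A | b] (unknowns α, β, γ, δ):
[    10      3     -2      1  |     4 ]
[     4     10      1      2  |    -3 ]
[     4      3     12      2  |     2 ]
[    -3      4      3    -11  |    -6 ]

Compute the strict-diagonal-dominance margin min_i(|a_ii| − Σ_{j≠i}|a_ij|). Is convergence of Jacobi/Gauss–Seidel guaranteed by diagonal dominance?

1

row 1: |10| − (3+2+1) = 4
row 2: |10| − (4+1+2) = 3
row 3: |12| − (4+3+2) = 3
row 4: |-11| − (3+4+3) = 1
minimum over rows = 1 → strictly diagonally dominant (convergence guaranteed)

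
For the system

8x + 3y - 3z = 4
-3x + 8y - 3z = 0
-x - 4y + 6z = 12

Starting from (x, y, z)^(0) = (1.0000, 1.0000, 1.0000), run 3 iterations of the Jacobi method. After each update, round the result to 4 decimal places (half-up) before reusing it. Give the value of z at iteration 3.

3.0469

Iteration 1:
  x = (4 - (3)·1.0000 - (-3)·1.0000) / (8) = 0.5000
  y = (0 - (-3)·1.0000 - (-3)·1.0000) / (8) = 0.7500
  z = (12 - (-1)·1.0000 - (-4)·1.0000) / (6) = 2.8333
Iteration 2:
  x = (4 - (3)·0.7500 - (-3)·2.8333) / (8) = 1.2812
  y = (0 - (-3)·0.5000 - (-3)·2.8333) / (8) = 1.2500
  z = (12 - (-1)·0.5000 - (-4)·0.7500) / (6) = 2.5833
Iteration 3:
  x = (4 - (3)·1.2500 - (-3)·2.5833) / (8) = 1.0000
  y = (0 - (-3)·1.2812 - (-3)·2.5833) / (8) = 1.4492
  z = (12 - (-1)·1.2812 - (-4)·1.2500) / (6) = 3.0469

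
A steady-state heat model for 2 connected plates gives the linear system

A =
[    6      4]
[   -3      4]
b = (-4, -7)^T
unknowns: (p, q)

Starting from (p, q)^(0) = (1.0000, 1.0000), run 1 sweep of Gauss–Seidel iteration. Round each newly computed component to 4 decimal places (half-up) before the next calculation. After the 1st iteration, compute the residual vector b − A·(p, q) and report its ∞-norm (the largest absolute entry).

Iteration 1:
  p = (-4 - (4)·1.0000) / (6) = -1.3333
  q = (-7 - (-3)·-1.3333) / (4) = -2.7500
Residual b − A·x = (14.9998, 0.0001); ∞-norm = 14.9998

14.9998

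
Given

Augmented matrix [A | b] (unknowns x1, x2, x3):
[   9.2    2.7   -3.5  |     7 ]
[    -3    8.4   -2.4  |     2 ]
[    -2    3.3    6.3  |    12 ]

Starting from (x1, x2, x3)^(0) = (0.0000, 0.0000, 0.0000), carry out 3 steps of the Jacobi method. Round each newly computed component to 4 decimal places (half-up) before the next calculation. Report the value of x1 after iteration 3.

1.2206

Iteration 1:
  x1 = (7 - (2.7)·0.0000 - (-3.5)·0.0000) / (9.2) = 0.7609
  x2 = (2 - (-3)·0.0000 - (-2.4)·0.0000) / (8.4) = 0.2381
  x3 = (12 - (-2)·0.0000 - (3.3)·0.0000) / (6.3) = 1.9048
Iteration 2:
  x1 = (7 - (2.7)·0.2381 - (-3.5)·1.9048) / (9.2) = 1.4156
  x2 = (2 - (-3)·0.7609 - (-2.4)·1.9048) / (8.4) = 1.0541
  x3 = (12 - (-2)·0.7609 - (3.3)·0.2381) / (6.3) = 2.0216
Iteration 3:
  x1 = (7 - (2.7)·1.0541 - (-3.5)·2.0216) / (9.2) = 1.2206
  x2 = (2 - (-3)·1.4156 - (-2.4)·2.0216) / (8.4) = 1.3213
  x3 = (12 - (-2)·1.4156 - (3.3)·1.0541) / (6.3) = 1.8020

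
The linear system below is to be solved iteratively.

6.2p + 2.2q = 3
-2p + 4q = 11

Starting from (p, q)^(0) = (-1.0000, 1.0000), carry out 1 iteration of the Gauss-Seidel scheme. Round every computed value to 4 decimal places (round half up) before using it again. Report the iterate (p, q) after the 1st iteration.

Iteration 1:
  p = (3 - (2.2)·1.0000) / (6.2) = 0.1290
  q = (11 - (-2)·0.1290) / (4) = 2.8145

(0.1290, 2.8145)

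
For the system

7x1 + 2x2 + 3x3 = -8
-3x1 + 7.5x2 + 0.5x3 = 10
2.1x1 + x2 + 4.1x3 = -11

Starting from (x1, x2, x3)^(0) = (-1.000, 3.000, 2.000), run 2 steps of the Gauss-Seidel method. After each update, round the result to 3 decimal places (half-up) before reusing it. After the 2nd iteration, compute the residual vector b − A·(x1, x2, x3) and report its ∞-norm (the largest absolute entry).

2.020

Iteration 1:
  x1 = (-8 - (2)·3.000 - (3)·2.000) / (7) = -2.857
  x2 = (10 - (-3)·-2.857 - (0.5)·2.000) / (7.5) = 0.057
  x3 = (-11 - (2.1)·-2.857 - (1)·0.057) / (4.1) = -1.233
Iteration 2:
  x1 = (-8 - (2)·0.057 - (3)·-1.233) / (7) = -0.631
  x2 = (10 - (-3)·-0.631 - (0.5)·-1.233) / (7.5) = 1.163
  x3 = (-11 - (2.1)·-0.631 - (1)·1.163) / (4.1) = -2.643
Residual b − A·x = (2.020, 0.706, -0.002); ∞-norm = 2.020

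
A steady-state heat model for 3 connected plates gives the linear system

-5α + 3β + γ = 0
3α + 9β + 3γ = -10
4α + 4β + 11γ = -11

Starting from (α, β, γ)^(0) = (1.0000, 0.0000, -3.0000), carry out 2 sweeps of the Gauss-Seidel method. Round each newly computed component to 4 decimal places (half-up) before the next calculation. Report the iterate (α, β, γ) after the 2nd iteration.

(-0.1095, -0.8032, -0.6681)

Iteration 1:
  α = (0 - (3)·0.0000 - (1)·-3.0000) / (-5) = -0.6000
  β = (-10 - (3)·-0.6000 - (3)·-3.0000) / (9) = 0.0889
  γ = (-11 - (4)·-0.6000 - (4)·0.0889) / (11) = -0.8141
Iteration 2:
  α = (0 - (3)·0.0889 - (1)·-0.8141) / (-5) = -0.1095
  β = (-10 - (3)·-0.1095 - (3)·-0.8141) / (9) = -0.8032
  γ = (-11 - (4)·-0.1095 - (4)·-0.8032) / (11) = -0.6681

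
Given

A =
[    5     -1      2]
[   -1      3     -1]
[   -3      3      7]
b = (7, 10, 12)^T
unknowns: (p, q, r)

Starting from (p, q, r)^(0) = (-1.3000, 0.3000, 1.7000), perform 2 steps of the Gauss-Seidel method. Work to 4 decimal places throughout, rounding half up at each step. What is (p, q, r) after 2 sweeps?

(2.1257, 4.1305, 0.8551)

Iteration 1:
  p = (7 - (-1)·0.3000 - (2)·1.7000) / (5) = 0.7800
  q = (10 - (-1)·0.7800 - (-1)·1.7000) / (3) = 4.1600
  r = (12 - (-3)·0.7800 - (3)·4.1600) / (7) = 0.2657
Iteration 2:
  p = (7 - (-1)·4.1600 - (2)·0.2657) / (5) = 2.1257
  q = (10 - (-1)·2.1257 - (-1)·0.2657) / (3) = 4.1305
  r = (12 - (-3)·2.1257 - (3)·4.1305) / (7) = 0.8551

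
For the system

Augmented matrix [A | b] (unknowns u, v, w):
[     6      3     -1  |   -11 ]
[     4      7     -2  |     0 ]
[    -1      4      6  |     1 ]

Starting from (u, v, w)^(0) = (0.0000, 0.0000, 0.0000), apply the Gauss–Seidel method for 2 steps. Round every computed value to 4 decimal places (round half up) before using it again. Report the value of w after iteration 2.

-1.0411

Iteration 1:
  u = (-11 - (3)·0.0000 - (-1)·0.0000) / (6) = -1.8333
  v = (0 - (4)·-1.8333 - (-2)·0.0000) / (7) = 1.0476
  w = (1 - (-1)·-1.8333 - (4)·1.0476) / (6) = -0.8373
Iteration 2:
  u = (-11 - (3)·1.0476 - (-1)·-0.8373) / (6) = -2.4967
  v = (0 - (4)·-2.4967 - (-2)·-0.8373) / (7) = 1.1875
  w = (1 - (-1)·-2.4967 - (4)·1.1875) / (6) = -1.0411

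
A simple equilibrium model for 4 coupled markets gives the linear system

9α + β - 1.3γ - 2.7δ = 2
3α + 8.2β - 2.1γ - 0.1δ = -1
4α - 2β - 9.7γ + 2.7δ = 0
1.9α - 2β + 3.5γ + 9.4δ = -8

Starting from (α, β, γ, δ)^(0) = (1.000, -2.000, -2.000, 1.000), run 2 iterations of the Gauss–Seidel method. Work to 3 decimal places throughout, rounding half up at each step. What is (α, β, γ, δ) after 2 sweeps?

Iteration 1:
  α = (2 - (1)·-2.000 - (-1.3)·-2.000 - (-2.7)·1.000) / (9) = 0.456
  β = (-1 - (3)·0.456 - (-2.1)·-2.000 - (-0.1)·1.000) / (8.2) = -0.789
  γ = (0 - (4)·0.456 - (-2)·-0.789 - (2.7)·1.000) / (-9.7) = 0.629
  δ = (-8 - (1.9)·0.456 - (-2)·-0.789 - (3.5)·0.629) / (9.4) = -1.345
Iteration 2:
  α = (2 - (1)·-0.789 - (-1.3)·0.629 - (-2.7)·-1.345) / (9) = -0.003
  β = (-1 - (3)·-0.003 - (-2.1)·0.629 - (-0.1)·-1.345) / (8.2) = 0.024
  γ = (0 - (4)·-0.003 - (-2)·0.024 - (2.7)·-1.345) / (-9.7) = -0.381
  δ = (-8 - (1.9)·-0.003 - (-2)·0.024 - (3.5)·-0.381) / (9.4) = -0.703

(-0.003, 0.024, -0.381, -0.703)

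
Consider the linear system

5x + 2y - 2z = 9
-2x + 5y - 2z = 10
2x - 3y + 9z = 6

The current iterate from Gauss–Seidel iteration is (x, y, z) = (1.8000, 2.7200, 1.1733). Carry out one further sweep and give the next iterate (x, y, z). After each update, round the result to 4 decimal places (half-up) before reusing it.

One sweep:
  x = (9 - (2)·2.7200 - (-2)·1.1733) / (5) = 1.1813
  y = (10 - (-2)·1.1813 - (-2)·1.1733) / (5) = 2.9418
  z = (6 - (2)·1.1813 - (-3)·2.9418) / (9) = 1.3848

(1.1813, 2.9418, 1.3848)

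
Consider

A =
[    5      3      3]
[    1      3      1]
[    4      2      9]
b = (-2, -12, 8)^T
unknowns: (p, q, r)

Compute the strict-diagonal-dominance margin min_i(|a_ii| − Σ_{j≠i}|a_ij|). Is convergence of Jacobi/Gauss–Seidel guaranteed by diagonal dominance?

-1

row 1: |5| − (3+3) = -1
row 2: |3| − (1+1) = 1
row 3: |9| − (4+2) = 3
minimum over rows = -1 → not strictly diagonally dominant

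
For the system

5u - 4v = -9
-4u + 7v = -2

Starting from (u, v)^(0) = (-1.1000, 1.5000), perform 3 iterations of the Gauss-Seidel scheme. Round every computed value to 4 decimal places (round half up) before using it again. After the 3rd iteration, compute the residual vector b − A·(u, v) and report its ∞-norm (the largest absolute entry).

1.7790

Iteration 1:
  u = (-9 - (-4)·1.5000) / (5) = -0.6000
  v = (-2 - (-4)·-0.6000) / (7) = -0.6286
Iteration 2:
  u = (-9 - (-4)·-0.6286) / (5) = -2.3029
  v = (-2 - (-4)·-2.3029) / (7) = -1.6017
Iteration 3:
  u = (-9 - (-4)·-1.6017) / (5) = -3.0814
  v = (-2 - (-4)·-3.0814) / (7) = -2.0465
Residual b − A·x = (-1.7790, -0.0001); ∞-norm = 1.7790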